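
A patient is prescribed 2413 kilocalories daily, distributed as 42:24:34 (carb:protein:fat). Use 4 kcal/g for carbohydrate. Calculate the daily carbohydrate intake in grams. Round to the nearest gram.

Carbohydrate energy = 42% × 2413 = 1013.46 kcal.
At 4 kcal/g: 1013.46 ÷ 4 = 253.365 g.

253 g/day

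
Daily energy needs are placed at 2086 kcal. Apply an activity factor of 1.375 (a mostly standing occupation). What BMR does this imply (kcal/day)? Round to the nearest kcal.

BMR = TEE ÷ activity factor = 2086 ÷ 1.375 = 1517.0909 kcal/day.

1517 kcal/day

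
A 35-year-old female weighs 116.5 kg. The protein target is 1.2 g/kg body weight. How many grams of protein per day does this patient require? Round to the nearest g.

Protein = 1.2 g/kg × 116.5 kg = 139.8 g/day.

140 g/day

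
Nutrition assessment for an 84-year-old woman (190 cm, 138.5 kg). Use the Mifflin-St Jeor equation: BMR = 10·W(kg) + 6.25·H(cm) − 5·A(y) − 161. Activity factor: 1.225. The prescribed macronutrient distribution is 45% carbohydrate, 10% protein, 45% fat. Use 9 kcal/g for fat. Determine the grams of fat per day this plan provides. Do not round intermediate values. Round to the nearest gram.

122 g/day

Mifflin-St Jeor (female): BMR = 10(138.5) + 6.25(190) − 5(84) − 161 = 1385 + 1187.5 − 420 − 161 = 1991.5 kcal/day.
TEE = 1991.5 × 1.225 = 2439.5875 kcal/day.
Fat energy = 45% × 2439.5875 = 1097.8144 kcal.
Fat = 1097.8144 ÷ 9 kcal/g = 121.9794 g.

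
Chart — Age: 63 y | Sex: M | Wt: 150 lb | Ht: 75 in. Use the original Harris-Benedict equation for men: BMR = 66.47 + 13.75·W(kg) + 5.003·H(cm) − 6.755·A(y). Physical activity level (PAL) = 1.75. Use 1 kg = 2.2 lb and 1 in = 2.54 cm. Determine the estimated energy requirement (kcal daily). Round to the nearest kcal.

Convert to metric: weight = 150 ÷ 2.2 = 68.1818 kg; height = 75 × 2.54 = 190.5 cm.
Harris-Benedict: BMR = 66.47 + 13.75(68.1818) + 5.003(190.5) − 6.755(63) = 1531.4765 kcal/day.
TEE = BMR × activity factor = 1531.4765 × 1.75 = 2680.0839 kcal/day.

2680 kcal daily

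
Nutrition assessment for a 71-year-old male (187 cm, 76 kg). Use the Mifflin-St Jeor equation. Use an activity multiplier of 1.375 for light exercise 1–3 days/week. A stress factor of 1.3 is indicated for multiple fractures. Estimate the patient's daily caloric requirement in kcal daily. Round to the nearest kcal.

Mifflin-St Jeor (male): BMR = 10(76) + 6.25(187) − 5(71) + 5 = 760 + 1168.75 − 355 + 5 = 1578.75 kcal/day.
TEE = BMR × activity factor = 1578.75 × 1.375 = 2170.7813 kcal/day.
Apply stress factor: 2170.7813 × 1.3 = 2822.0156 kcal/day.

2822 kcal daily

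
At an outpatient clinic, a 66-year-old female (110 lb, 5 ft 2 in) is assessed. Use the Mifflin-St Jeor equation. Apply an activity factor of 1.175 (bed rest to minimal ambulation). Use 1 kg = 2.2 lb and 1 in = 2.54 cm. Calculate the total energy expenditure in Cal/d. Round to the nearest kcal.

1167 Cal/d

Convert to metric: weight = 110 ÷ 2.2 = 50 kg; height = (5×12 + 2) × 2.54 = 62 × 2.54 = 157.48 cm.
Mifflin-St Jeor (female): BMR = 10(50) + 6.25(157.48) − 5(66) − 161 = 500 + 984.25 − 330 − 161 = 993.25 kcal/day.
TEE = BMR × activity factor = 993.25 × 1.175 = 1167.0688 kcal/day.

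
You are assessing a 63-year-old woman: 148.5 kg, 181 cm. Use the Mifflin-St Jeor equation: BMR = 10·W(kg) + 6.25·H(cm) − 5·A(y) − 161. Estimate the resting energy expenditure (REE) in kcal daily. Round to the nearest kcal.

Mifflin-St Jeor (female): BMR = 10(148.5) + 6.25(181) − 5(63) − 161 = 1485 + 1131.25 − 315 − 161 = 2140.25 kcal/day.

2140 kcal daily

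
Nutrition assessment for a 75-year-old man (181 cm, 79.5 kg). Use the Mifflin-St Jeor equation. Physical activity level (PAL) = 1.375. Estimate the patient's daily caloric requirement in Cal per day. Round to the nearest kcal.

2140 Cal per day

Mifflin-St Jeor (male): BMR = 10(79.5) + 6.25(181) − 5(75) + 5 = 795 + 1131.25 − 375 + 5 = 1556.25 kcal/day.
TEE = BMR × activity factor = 1556.25 × 1.375 = 2139.8438 kcal/day.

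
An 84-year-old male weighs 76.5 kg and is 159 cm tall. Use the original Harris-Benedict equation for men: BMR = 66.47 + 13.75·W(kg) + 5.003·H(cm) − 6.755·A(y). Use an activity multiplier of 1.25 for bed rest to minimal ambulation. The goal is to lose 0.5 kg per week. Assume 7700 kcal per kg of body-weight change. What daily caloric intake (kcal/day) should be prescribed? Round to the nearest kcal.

1133 kcal/day

Harris-Benedict: BMR = 66.47 + 13.75(76.5) + 5.003(159) − 6.755(84) = 1346.402 kcal/day.
TEE = 1346.402 × 1.25 = 1683.0025 kcal/day.
Required daily deficit = 0.5 × 7700 ÷ 7 = 550 kcal/day.
Target intake = 1683.0025 − 550 = 1133.0025 kcal/day.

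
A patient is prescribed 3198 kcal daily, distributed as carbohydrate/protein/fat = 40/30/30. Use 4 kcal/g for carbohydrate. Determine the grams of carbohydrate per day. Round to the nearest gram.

320 g/day

Carbohydrate energy = 40% × 3198 = 1279.2 kcal.
At 4 kcal/g: 1279.2 ÷ 4 = 319.8 g.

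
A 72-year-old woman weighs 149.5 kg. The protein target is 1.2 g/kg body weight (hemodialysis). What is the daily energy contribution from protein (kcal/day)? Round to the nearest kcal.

718 kcal/day

Protein = 1.2 g/kg × 149.5 kg = 179.4 g/day.
Protein energy = 179.4 g × 4 kcal/g = 717.6 kcal/day.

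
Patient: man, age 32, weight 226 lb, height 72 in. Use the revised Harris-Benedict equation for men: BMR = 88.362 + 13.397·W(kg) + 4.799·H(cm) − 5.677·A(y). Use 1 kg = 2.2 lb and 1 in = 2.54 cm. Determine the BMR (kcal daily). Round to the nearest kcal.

Convert to metric: weight = 226 ÷ 2.2 = 102.7273 kg; height = 72 × 2.54 = 182.88 cm.
Harris-Benedict: BMR = 88.362 + 13.397(102.7273) + 4.799(182.88) − 5.677(32) = 2160.5764 kcal/day.

2161 kcal daily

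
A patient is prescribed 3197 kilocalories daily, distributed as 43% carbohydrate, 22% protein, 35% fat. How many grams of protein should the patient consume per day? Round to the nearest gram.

176 g/day

Protein energy = 22% × 3197 = 703.34 kcal.
At 4 kcal/g: 703.34 ÷ 4 = 175.835 g.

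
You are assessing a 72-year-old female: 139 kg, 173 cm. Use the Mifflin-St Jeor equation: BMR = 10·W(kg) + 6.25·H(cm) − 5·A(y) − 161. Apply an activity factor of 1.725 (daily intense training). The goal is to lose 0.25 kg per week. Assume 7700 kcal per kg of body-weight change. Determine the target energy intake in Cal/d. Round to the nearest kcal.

Mifflin-St Jeor (female): BMR = 10(139) + 6.25(173) − 5(72) − 161 = 1390 + 1081.25 − 360 − 161 = 1950.25 kcal/day.
TEE = 1950.25 × 1.725 = 3364.1813 kcal/day.
Required daily deficit = 0.25 × 7700 ÷ 7 = 275 kcal/day.
Target intake = 3364.1813 − 275 = 3089.1813 kcal/day.

3089 Cal/d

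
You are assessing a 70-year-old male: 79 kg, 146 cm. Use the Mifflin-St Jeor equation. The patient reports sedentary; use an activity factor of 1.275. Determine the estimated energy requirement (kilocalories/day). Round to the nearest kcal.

Mifflin-St Jeor (male): BMR = 10(79) + 6.25(146) − 5(70) + 5 = 790 + 912.5 − 350 + 5 = 1357.5 kcal/day.
TEE = BMR × activity factor = 1357.5 × 1.275 = 1730.8125 kcal/day.

1731 kilocalories/day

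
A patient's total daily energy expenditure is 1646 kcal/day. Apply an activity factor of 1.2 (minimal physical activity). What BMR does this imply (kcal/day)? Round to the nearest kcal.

BMR = TEE ÷ activity factor = 1646 ÷ 1.2 = 1371.6667 kcal/day.

1372 kcal/day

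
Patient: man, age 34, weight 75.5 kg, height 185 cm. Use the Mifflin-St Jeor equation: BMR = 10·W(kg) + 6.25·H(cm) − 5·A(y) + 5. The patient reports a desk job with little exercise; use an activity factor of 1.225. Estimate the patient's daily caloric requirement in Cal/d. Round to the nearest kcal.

Mifflin-St Jeor (male): BMR = 10(75.5) + 6.25(185) − 5(34) + 5 = 755 + 1156.25 − 170 + 5 = 1746.25 kcal/day.
TEE = BMR × activity factor = 1746.25 × 1.225 = 2139.1563 kcal/day.

2139 Cal/d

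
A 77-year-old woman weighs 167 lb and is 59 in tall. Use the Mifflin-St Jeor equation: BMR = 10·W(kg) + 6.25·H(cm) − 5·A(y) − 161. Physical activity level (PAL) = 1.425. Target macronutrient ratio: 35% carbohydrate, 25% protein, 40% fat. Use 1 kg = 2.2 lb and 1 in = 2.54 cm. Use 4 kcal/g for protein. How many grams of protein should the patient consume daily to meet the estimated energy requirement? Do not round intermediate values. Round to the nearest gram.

102 g/day

Convert to metric: weight = 167 ÷ 2.2 = 75.9091 kg; height = 59 × 2.54 = 149.86 cm.
Mifflin-St Jeor (female): BMR = 10(75.9091) + 6.25(149.86) − 5(77) − 161 = 759.0909 + 936.625 − 385 − 161 = 1149.7159 kcal/day.
TEE = 1149.7159 × 1.425 = 1638.3452 kcal/day.
Protein energy = 25% × 1638.3452 = 409.5863 kcal.
Protein = 409.5863 ÷ 4 kcal/g = 102.3966 g.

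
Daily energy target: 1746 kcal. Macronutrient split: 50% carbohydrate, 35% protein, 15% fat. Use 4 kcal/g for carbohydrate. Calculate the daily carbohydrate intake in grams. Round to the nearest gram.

Carbohydrate energy = 50% × 1746 = 873 kcal.
At 4 kcal/g: 873 ÷ 4 = 218.25 g.

218 g/day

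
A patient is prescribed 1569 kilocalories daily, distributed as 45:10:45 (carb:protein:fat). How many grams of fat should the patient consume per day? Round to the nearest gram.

Fat energy = 45% × 1569 = 706.05 kcal.
At 9 kcal/g: 706.05 ÷ 9 = 78.45 g.

78 g/day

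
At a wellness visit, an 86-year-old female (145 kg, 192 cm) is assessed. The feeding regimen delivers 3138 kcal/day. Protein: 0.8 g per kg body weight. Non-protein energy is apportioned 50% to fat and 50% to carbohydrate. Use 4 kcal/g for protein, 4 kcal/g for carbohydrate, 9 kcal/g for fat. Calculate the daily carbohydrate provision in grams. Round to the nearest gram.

Protein = 0.8 × 145 = 116 g → 116 × 4 = 464 kcal.
Non-protein calories = 3138 − 464 = 2674 kcal.
Fat: 50% × 2674 = 1337 kcal; carbohydrate: 1337 kcal.
Carbohydrate: 1337 kcal ÷ 4 kcal/g = 334.25 g.

334 g/day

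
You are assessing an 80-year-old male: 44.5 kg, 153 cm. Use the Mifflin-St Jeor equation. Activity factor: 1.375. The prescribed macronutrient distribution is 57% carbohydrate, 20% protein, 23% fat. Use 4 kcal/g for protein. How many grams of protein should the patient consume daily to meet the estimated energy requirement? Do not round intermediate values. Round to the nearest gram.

Mifflin-St Jeor (male): BMR = 10(44.5) + 6.25(153) − 5(80) + 5 = 445 + 956.25 − 400 + 5 = 1006.25 kcal/day.
TEE = 1006.25 × 1.375 = 1383.5938 kcal/day.
Protein energy = 20% × 1383.5938 = 276.7188 kcal.
Protein = 276.7188 ÷ 4 kcal/g = 69.1797 g.

69 g/day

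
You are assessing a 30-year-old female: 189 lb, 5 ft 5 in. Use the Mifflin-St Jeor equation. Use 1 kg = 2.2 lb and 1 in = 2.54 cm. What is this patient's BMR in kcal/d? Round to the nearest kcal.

Convert to metric: weight = 189 ÷ 2.2 = 85.9091 kg; height = (5×12 + 5) × 2.54 = 65 × 2.54 = 165.1 cm.
Mifflin-St Jeor (female): BMR = 10(85.9091) + 6.25(165.1) − 5(30) − 161 = 859.0909 + 1031.875 − 150 − 161 = 1579.9659 kcal/day.

1580 kcal/d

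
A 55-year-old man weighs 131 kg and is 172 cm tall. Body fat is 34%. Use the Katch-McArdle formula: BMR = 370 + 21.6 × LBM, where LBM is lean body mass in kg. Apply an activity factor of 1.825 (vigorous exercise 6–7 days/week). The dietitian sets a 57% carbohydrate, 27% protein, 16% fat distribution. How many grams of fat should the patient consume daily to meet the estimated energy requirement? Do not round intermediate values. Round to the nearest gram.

LBM = 131 × (1 − 0.34) = 86.46 kg. Katch-McArdle: BMR = 370 + 21.6 × 86.46 = 2237.536 kcal/day.
TEE = 2237.536 × 1.825 = 4083.5032 kcal/day.
Fat energy = 16% × 4083.5032 = 653.3605 kcal.
Fat = 653.3605 ÷ 9 kcal/g = 72.5956 g.

73 g/day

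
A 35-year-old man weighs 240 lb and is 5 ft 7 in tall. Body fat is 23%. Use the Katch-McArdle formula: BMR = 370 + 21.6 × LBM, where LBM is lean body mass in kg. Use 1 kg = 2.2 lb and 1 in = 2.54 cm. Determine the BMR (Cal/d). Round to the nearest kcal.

Convert to metric: weight = 240 ÷ 2.2 = 109.0909 kg; height = (5×12 + 7) × 2.54 = 67 × 2.54 = 170.18 cm.
LBM = 109.0909 × (1 − 0.23) = 84 kg. Katch-McArdle: BMR = 370 + 21.6 × 84 = 2184.4 kcal/day.

2184 Cal/d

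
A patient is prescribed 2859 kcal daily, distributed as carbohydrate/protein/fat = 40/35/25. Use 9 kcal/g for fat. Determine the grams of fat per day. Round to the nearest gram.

Fat energy = 25% × 2859 = 714.75 kcal.
At 9 kcal/g: 714.75 ÷ 9 = 79.4167 g.

79 g/day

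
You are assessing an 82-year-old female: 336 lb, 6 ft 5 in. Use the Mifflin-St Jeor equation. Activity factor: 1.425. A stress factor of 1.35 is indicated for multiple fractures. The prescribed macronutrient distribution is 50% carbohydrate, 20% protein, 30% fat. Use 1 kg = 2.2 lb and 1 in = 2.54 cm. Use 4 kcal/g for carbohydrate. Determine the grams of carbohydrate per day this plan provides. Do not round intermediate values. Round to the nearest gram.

524 g/day

Convert to metric: weight = 336 ÷ 2.2 = 152.7273 kg; height = (6×12 + 5) × 2.54 = 77 × 2.54 = 195.58 cm.
Mifflin-St Jeor (female): BMR = 10(152.7273) + 6.25(195.58) − 5(82) − 161 = 1527.2727 + 1222.375 − 410 − 161 = 2178.6477 kcal/day.
TEE = 2178.6477 × 1.425 = 3104.573 kcal/day.
With stress factor 1.35: 3104.573 × 1.35 = 4191.1736 kcal/day.
Carbohydrate energy = 50% × 4191.1736 = 2095.5868 kcal.
Carbohydrate = 2095.5868 ÷ 4 kcal/g = 523.8967 g.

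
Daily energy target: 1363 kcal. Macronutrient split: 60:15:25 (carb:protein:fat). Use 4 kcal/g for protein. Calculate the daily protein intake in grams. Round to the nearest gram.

Protein energy = 15% × 1363 = 204.45 kcal.
At 4 kcal/g: 204.45 ÷ 4 = 51.1125 g.

51 g/day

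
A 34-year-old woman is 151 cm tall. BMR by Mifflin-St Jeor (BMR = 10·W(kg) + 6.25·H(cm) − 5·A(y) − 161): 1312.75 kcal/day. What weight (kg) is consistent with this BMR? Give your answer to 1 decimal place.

1312.75 = 10·W + 6.25(151) − 5(34) − 161
10·W = 1312.75 − 612.75 = 700, so W = 70 kg.

70.0 kg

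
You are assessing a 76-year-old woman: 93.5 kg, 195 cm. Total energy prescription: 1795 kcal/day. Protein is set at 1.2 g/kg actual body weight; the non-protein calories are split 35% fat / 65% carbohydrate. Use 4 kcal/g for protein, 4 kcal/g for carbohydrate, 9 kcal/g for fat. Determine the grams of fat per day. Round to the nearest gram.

52 g/day

Protein = 1.2 × 93.5 = 112.2 g → 112.2 × 4 = 448.8 kcal.
Non-protein calories = 1795 − 448.8 = 1346.2 kcal.
Fat: 35% × 1346.2 = 471.17 kcal; carbohydrate: 875.03 kcal.
Fat: 471.17 kcal ÷ 9 kcal/g = 52.3522 g.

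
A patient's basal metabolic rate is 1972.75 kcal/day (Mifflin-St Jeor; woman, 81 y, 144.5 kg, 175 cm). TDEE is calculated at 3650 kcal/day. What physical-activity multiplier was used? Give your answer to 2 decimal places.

Activity factor = TEE ÷ BMR = 3650 ÷ 1972.75 = 1.85.

1.85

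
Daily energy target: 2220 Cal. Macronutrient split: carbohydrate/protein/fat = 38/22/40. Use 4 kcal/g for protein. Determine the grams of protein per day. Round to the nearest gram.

122 g/day

Protein energy = 22% × 2220 = 488.4 kcal.
At 4 kcal/g: 488.4 ÷ 4 = 122.1 g.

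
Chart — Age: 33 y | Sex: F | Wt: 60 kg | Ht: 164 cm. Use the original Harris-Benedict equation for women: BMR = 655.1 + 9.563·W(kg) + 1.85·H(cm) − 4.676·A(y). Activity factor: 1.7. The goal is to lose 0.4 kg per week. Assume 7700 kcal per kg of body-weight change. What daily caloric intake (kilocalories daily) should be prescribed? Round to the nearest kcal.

1903 kilocalories daily

Harris-Benedict: BMR = 655.1 + 9.563(60) + 1.85(164) − 4.676(33) = 1377.972 kcal/day.
TEE = 1377.972 × 1.7 = 2342.5524 kcal/day.
Required daily deficit = 0.4 × 7700 ÷ 7 = 440 kcal/day.
Target intake = 2342.5524 − 440 = 1902.5524 kcal/day.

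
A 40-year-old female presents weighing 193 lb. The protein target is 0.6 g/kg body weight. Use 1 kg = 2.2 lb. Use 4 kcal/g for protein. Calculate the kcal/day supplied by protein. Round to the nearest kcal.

Weight in kg = 193 ÷ 2.2 = 87.7273 kg.
Protein = 0.6 g/kg × 87.7273 kg = 52.6364 g/day.
Protein energy = 52.6364 g × 4 kcal/g = 210.5455 kcal/day.

211 kcal/day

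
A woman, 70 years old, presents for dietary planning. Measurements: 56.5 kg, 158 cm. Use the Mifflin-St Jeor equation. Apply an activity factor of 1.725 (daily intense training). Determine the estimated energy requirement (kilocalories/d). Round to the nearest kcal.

1797 kilocalories/d

Mifflin-St Jeor (female): BMR = 10(56.5) + 6.25(158) − 5(70) − 161 = 565 + 987.5 − 350 − 161 = 1041.5 kcal/day.
TEE = BMR × activity factor = 1041.5 × 1.725 = 1796.5875 kcal/day.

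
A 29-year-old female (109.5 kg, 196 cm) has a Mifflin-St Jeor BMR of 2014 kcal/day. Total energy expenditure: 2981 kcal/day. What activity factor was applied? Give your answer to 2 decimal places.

Activity factor = TEE ÷ BMR = 2981 ÷ 2014 = 1.48.

1.48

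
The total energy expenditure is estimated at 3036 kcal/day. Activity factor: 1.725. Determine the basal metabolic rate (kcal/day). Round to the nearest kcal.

1760 kcal/day

BMR = TEE ÷ activity factor = 3036 ÷ 1.725 = 1760 kcal/day.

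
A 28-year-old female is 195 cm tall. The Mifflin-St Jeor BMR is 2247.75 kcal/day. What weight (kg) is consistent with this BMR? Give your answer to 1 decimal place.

133.0 kg

2247.75 = 10·W + 6.25(195) − 5(28) − 161
10·W = 2247.75 − 917.75 = 1330, so W = 133 kg.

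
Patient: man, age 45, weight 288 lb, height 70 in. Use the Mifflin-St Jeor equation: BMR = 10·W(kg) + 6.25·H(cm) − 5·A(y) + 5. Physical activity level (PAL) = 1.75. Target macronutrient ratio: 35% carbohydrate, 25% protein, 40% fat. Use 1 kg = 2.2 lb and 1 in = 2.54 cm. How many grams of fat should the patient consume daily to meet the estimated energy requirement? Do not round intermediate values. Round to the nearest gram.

171 g/day

Convert to metric: weight = 288 ÷ 2.2 = 130.9091 kg; height = 70 × 2.54 = 177.8 cm.
Mifflin-St Jeor (male): BMR = 10(130.9091) + 6.25(177.8) − 5(45) + 5 = 1309.0909 + 1111.25 − 225 + 5 = 2200.3409 kcal/day.
TEE = 2200.3409 × 1.75 = 3850.5966 kcal/day.
Fat energy = 40% × 3850.5966 = 1540.2386 kcal.
Fat = 1540.2386 ÷ 9 kcal/g = 171.1376 g.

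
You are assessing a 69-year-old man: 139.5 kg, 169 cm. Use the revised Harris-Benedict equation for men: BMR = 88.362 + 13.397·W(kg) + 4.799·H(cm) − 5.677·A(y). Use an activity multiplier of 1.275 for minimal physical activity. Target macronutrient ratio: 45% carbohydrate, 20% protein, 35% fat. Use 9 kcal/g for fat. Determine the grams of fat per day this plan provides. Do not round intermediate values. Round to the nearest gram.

Harris-Benedict: BMR = 88.362 + 13.397(139.5) + 4.799(169) − 5.677(69) = 2376.5615 kcal/day.
TEE = 2376.5615 × 1.275 = 3030.1159 kcal/day.
Fat energy = 35% × 3030.1159 = 1060.5406 kcal.
Fat = 1060.5406 ÷ 9 kcal/g = 117.8378 g.

118 g/day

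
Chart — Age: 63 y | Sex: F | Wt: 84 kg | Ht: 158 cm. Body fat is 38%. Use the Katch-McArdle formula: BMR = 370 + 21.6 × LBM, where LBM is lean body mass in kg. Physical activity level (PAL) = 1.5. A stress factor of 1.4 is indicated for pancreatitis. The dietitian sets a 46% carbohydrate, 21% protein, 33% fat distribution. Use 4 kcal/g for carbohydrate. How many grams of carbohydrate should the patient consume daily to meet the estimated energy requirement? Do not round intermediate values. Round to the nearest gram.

LBM = 84 × (1 − 0.38) = 52.08 kg. Katch-McArdle: BMR = 370 + 21.6 × 52.08 = 1494.928 kcal/day.
TEE = 1494.928 × 1.5 = 2242.392 kcal/day.
With stress factor 1.4: 2242.392 × 1.4 = 3139.3488 kcal/day.
Carbohydrate energy = 46% × 3139.3488 = 1444.1004 kcal.
Carbohydrate = 1444.1004 ÷ 4 kcal/g = 361.0251 g.

361 g/day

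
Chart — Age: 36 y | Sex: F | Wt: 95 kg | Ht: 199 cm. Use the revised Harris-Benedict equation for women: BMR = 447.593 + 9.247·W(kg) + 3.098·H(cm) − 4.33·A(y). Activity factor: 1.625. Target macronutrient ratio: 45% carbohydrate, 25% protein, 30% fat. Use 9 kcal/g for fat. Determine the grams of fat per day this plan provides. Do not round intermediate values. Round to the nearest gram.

Harris-Benedict: BMR = 447.593 + 9.247(95) + 3.098(199) − 4.33(36) = 1786.68 kcal/day.
TEE = 1786.68 × 1.625 = 2903.355 kcal/day.
Fat energy = 30% × 2903.355 = 871.0065 kcal.
Fat = 871.0065 ÷ 9 kcal/g = 96.7785 g.

97 g/day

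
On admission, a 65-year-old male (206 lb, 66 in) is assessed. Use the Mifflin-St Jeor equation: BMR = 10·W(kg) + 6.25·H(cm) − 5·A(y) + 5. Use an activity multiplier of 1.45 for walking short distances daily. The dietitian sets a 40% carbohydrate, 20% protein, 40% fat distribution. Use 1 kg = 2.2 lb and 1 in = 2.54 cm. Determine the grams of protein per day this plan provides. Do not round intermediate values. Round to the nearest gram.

121 g/day

Convert to metric: weight = 206 ÷ 2.2 = 93.6364 kg; height = 66 × 2.54 = 167.64 cm.
Mifflin-St Jeor (male): BMR = 10(93.6364) + 6.25(167.64) − 5(65) + 5 = 936.3636 + 1047.75 − 325 + 5 = 1664.1136 kcal/day.
TEE = 1664.1136 × 1.45 = 2412.9648 kcal/day.
Protein energy = 20% × 2412.9648 = 482.593 kcal.
Protein = 482.593 ÷ 4 kcal/g = 120.6482 g.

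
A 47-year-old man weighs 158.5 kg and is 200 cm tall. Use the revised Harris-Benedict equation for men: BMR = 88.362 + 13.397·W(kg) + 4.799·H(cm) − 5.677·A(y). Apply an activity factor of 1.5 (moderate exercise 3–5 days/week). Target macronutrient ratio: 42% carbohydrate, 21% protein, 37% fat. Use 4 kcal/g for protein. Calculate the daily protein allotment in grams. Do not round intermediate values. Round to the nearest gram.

229 g/day

Harris-Benedict: BMR = 88.362 + 13.397(158.5) + 4.799(200) − 5.677(47) = 2904.7675 kcal/day.
TEE = 2904.7675 × 1.5 = 4357.1513 kcal/day.
Protein energy = 21% × 4357.1513 = 915.0018 kcal.
Protein = 915.0018 ÷ 4 kcal/g = 228.7504 g.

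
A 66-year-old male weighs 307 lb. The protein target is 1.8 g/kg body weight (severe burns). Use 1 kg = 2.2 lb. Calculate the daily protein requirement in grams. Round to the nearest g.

251 g/day

Weight in kg = 307 ÷ 2.2 = 139.5455 kg.
Protein = 1.8 g/kg × 139.5455 kg = 251.1818 g/day.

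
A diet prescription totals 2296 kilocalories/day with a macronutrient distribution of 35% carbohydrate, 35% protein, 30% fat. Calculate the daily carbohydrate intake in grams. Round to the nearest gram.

201 g/day

Carbohydrate energy = 35% × 2296 = 803.6 kcal.
At 4 kcal/g: 803.6 ÷ 4 = 200.9 g.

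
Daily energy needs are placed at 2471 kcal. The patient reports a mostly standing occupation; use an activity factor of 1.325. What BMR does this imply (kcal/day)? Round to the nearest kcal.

1865 kcal/day

BMR = TEE ÷ activity factor = 2471 ÷ 1.325 = 1864.9057 kcal/day.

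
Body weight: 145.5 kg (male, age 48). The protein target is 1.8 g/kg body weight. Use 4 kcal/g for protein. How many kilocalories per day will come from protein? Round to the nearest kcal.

1048 kcal/day

Protein = 1.8 g/kg × 145.5 kg = 261.9 g/day.
Protein energy = 261.9 g × 4 kcal/g = 1047.6 kcal/day.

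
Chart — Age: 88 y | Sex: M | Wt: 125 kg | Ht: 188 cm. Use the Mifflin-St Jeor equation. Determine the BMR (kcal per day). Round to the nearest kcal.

Mifflin-St Jeor (male): BMR = 10(125) + 6.25(188) − 5(88) + 5 = 1250 + 1175 − 440 + 5 = 1990 kcal/day.

1990 kcal per day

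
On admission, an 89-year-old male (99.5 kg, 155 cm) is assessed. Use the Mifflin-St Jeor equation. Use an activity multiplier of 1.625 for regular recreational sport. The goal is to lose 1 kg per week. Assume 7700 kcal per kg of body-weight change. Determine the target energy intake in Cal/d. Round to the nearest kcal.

Mifflin-St Jeor (male): BMR = 10(99.5) + 6.25(155) − 5(89) + 5 = 995 + 968.75 − 445 + 5 = 1523.75 kcal/day.
TEE = 1523.75 × 1.625 = 2476.0938 kcal/day.
Required daily deficit = 1 × 7700 ÷ 7 = 1100 kcal/day.
Target intake = 2476.0938 − 1100 = 1376.0938 kcal/day.

1376 Cal/d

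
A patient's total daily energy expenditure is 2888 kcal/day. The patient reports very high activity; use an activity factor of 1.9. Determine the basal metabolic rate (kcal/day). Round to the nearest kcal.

1520 kcal/day

BMR = TEE ÷ activity factor = 2888 ÷ 1.9 = 1520 kcal/day.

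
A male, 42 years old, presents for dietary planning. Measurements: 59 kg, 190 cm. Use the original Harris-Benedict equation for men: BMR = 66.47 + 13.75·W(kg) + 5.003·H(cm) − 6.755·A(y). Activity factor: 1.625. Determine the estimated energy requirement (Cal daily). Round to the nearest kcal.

Harris-Benedict: BMR = 66.47 + 13.75(59) + 5.003(190) − 6.755(42) = 1544.58 kcal/day.
TEE = BMR × activity factor = 1544.58 × 1.625 = 2509.9425 kcal/day.

2510 Cal daily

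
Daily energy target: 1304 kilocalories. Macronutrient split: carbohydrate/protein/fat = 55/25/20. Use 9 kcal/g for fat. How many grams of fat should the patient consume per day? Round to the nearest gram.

Fat energy = 20% × 1304 = 260.8 kcal.
At 9 kcal/g: 260.8 ÷ 9 = 28.9778 g.

29 g/day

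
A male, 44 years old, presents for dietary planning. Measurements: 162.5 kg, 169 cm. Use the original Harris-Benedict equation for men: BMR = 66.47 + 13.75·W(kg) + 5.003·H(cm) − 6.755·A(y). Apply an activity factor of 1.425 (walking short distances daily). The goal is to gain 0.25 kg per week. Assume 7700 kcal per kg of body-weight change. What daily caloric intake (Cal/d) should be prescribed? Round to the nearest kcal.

4335 Cal/d

Harris-Benedict: BMR = 66.47 + 13.75(162.5) + 5.003(169) − 6.755(44) = 2849.132 kcal/day.
TEE = 2849.132 × 1.425 = 4060.0131 kcal/day.
Required daily surplus = 0.25 × 7700 ÷ 7 = 275 kcal/day.
Target intake = 4060.0131 + 275 = 4335.0131 kcal/day.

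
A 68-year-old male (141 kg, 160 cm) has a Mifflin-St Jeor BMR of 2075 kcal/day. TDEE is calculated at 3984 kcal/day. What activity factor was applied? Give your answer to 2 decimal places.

1.92

Activity factor = TEE ÷ BMR = 3984 ÷ 2075 = 1.92.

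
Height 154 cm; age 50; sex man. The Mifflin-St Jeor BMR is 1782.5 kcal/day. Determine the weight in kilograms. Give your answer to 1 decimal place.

106.5 kg

1782.5 = 10·W + 6.25(154) − 5(50) + 5
10·W = 1782.5 − 717.5 = 1065, so W = 106.5 kg.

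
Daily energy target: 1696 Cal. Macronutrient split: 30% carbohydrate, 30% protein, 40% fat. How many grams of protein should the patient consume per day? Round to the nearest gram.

127 g/day

Protein energy = 30% × 1696 = 508.8 kcal.
At 4 kcal/g: 508.8 ÷ 4 = 127.2 g.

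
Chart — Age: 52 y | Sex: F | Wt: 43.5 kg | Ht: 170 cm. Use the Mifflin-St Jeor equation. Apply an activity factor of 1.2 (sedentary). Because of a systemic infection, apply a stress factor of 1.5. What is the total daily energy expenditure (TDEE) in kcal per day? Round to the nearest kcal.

Mifflin-St Jeor (female): BMR = 10(43.5) + 6.25(170) − 5(52) − 161 = 435 + 1062.5 − 260 − 161 = 1076.5 kcal/day.
TEE = BMR × activity factor = 1076.5 × 1.2 = 1291.8 kcal/day.
Apply stress factor: 1291.8 × 1.5 = 1937.7 kcal/day.

1938 kcal per day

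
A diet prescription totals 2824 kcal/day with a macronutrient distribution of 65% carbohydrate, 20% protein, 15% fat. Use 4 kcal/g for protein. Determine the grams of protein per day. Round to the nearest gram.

141 g/day

Protein energy = 20% × 2824 = 564.8 kcal.
At 4 kcal/g: 564.8 ÷ 4 = 141.2 g.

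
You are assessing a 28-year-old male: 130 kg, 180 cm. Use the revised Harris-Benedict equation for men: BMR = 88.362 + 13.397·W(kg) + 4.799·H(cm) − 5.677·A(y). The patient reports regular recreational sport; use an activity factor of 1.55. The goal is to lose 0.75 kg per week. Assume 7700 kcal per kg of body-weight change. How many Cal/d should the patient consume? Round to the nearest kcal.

3104 Cal/d

Harris-Benedict: BMR = 88.362 + 13.397(130) + 4.799(180) − 5.677(28) = 2534.836 kcal/day.
TEE = 2534.836 × 1.55 = 3928.9958 kcal/day.
Required daily deficit = 0.75 × 7700 ÷ 7 = 825 kcal/day.
Target intake = 3928.9958 − 825 = 3103.9958 kcal/day.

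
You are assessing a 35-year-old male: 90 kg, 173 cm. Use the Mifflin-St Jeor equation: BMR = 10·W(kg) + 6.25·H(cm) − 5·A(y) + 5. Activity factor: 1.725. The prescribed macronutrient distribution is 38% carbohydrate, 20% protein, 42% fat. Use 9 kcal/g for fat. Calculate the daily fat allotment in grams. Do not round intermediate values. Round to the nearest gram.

146 g/day

Mifflin-St Jeor (male): BMR = 10(90) + 6.25(173) − 5(35) + 5 = 900 + 1081.25 − 175 + 5 = 1811.25 kcal/day.
TEE = 1811.25 × 1.725 = 3124.4063 kcal/day.
Fat energy = 42% × 3124.4063 = 1312.2506 kcal.
Fat = 1312.2506 ÷ 9 kcal/g = 145.8056 g.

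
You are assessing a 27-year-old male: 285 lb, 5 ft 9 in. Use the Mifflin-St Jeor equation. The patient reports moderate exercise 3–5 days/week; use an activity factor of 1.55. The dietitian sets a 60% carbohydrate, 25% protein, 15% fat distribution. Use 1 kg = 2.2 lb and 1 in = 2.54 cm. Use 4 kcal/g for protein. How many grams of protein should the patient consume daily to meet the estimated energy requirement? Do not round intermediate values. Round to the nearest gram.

219 g/day

Convert to metric: weight = 285 ÷ 2.2 = 129.5455 kg; height = (5×12 + 9) × 2.54 = 69 × 2.54 = 175.26 cm.
Mifflin-St Jeor (male): BMR = 10(129.5455) + 6.25(175.26) − 5(27) + 5 = 1295.4545 + 1095.375 − 135 + 5 = 2260.8295 kcal/day.
TEE = 2260.8295 × 1.55 = 3504.2858 kcal/day.
Protein energy = 25% × 3504.2858 = 876.0714 kcal.
Protein = 876.0714 ÷ 4 kcal/g = 219.0179 g.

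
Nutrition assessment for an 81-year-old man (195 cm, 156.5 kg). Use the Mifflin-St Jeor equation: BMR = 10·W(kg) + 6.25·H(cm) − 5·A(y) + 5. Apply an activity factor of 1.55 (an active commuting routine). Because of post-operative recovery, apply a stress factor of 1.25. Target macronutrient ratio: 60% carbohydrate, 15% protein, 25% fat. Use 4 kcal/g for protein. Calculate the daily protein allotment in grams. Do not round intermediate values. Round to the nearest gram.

Mifflin-St Jeor (male): BMR = 10(156.5) + 6.25(195) − 5(81) + 5 = 1565 + 1218.75 − 405 + 5 = 2383.75 kcal/day.
TEE = 2383.75 × 1.55 = 3694.8125 kcal/day.
With stress factor 1.25: 3694.8125 × 1.25 = 4618.5156 kcal/day.
Protein energy = 15% × 4618.5156 = 692.7773 kcal.
Protein = 692.7773 ÷ 4 kcal/g = 173.1943 g.

173 g/day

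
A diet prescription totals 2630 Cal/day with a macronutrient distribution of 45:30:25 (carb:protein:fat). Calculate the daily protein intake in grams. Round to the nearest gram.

197 g/day

Protein energy = 30% × 2630 = 789 kcal.
At 4 kcal/g: 789 ÷ 4 = 197.25 g.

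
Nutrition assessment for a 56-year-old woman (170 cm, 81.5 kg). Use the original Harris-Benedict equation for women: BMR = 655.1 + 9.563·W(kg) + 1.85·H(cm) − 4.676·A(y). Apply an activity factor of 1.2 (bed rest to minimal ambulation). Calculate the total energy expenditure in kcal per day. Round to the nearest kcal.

Harris-Benedict: BMR = 655.1 + 9.563(81.5) + 1.85(170) − 4.676(56) = 1487.1285 kcal/day.
TEE = BMR × activity factor = 1487.1285 × 1.2 = 1784.5542 kcal/day.

1785 kcal per day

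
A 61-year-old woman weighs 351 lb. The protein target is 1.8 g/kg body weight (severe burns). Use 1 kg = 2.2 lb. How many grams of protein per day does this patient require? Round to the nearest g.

Weight in kg = 351 ÷ 2.2 = 159.5455 kg.
Protein = 1.8 g/kg × 159.5455 kg = 287.1818 g/day.

287 g/day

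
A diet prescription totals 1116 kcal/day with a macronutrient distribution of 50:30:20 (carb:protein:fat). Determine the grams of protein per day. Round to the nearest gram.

84 g/day

Protein energy = 30% × 1116 = 334.8 kcal.
At 4 kcal/g: 334.8 ÷ 4 = 83.7 g.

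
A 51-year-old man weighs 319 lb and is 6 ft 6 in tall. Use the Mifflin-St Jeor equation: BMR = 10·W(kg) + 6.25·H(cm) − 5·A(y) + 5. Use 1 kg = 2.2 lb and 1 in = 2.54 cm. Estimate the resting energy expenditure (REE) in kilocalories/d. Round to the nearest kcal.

2438 kilocalories/d

Convert to metric: weight = 319 ÷ 2.2 = 145 kg; height = (6×12 + 6) × 2.54 = 78 × 2.54 = 198.12 cm.
Mifflin-St Jeor (male): BMR = 10(145) + 6.25(198.12) − 5(51) + 5 = 1450 + 1238.25 − 255 + 5 = 2438.25 kcal/day.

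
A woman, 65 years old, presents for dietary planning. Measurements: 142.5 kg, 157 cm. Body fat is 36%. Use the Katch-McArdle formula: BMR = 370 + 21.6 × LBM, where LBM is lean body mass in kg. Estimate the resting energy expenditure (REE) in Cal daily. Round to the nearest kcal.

2340 Cal daily

LBM = 142.5 × (1 − 0.36) = 91.2 kg. Katch-McArdle: BMR = 370 + 21.6 × 91.2 = 2339.92 kcal/day.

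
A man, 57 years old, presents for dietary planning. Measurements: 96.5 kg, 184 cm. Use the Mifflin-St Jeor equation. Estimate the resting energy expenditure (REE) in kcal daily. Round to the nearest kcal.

1835 kcal daily

Mifflin-St Jeor (male): BMR = 10(96.5) + 6.25(184) − 5(57) + 5 = 965 + 1150 − 285 + 5 = 1835 kcal/day.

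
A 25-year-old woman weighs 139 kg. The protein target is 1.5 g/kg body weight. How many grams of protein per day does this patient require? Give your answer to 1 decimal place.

Protein = 1.5 g/kg × 139 kg = 208.5 g/day.

208.5 g/day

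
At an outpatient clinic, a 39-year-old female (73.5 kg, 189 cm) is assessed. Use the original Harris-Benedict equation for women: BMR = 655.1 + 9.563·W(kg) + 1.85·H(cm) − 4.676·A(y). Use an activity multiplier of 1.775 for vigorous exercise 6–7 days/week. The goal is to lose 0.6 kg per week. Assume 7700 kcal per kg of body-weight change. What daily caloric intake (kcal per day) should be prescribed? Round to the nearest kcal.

Harris-Benedict: BMR = 655.1 + 9.563(73.5) + 1.85(189) − 4.676(39) = 1525.2665 kcal/day.
TEE = 1525.2665 × 1.775 = 2707.348 kcal/day.
Required daily deficit = 0.6 × 7700 ÷ 7 = 660 kcal/day.
Target intake = 2707.348 − 660 = 2047.348 kcal/day.

2047 kcal per day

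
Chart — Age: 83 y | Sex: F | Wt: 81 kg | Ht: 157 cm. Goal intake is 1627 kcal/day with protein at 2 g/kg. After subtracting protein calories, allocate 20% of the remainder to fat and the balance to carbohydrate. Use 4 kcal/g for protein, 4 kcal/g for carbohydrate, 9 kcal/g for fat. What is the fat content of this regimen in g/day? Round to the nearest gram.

22 g/day

Protein = 2 × 81 = 162 g → 162 × 4 = 648 kcal.
Non-protein calories = 1627 − 648 = 979 kcal.
Fat: 20% × 979 = 195.8 kcal; carbohydrate: 783.2 kcal.
Fat: 195.8 kcal ÷ 9 kcal/g = 21.7556 g.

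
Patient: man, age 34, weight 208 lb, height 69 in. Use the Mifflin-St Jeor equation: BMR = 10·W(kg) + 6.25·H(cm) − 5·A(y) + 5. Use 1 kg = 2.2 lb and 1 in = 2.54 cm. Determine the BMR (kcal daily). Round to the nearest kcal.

Convert to metric: weight = 208 ÷ 2.2 = 94.5455 kg; height = 69 × 2.54 = 175.26 cm.
Mifflin-St Jeor (male): BMR = 10(94.5455) + 6.25(175.26) − 5(34) + 5 = 945.4545 + 1095.375 − 170 + 5 = 1875.8295 kcal/day.

1876 kcal daily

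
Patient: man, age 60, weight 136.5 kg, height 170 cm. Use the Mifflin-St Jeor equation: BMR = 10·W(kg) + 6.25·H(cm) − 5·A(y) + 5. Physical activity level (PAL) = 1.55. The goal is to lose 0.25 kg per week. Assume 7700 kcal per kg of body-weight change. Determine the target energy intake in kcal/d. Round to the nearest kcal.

3030 kcal/d

Mifflin-St Jeor (male): BMR = 10(136.5) + 6.25(170) − 5(60) + 5 = 1365 + 1062.5 − 300 + 5 = 2132.5 kcal/day.
TEE = 2132.5 × 1.55 = 3305.375 kcal/day.
Required daily deficit = 0.25 × 7700 ÷ 7 = 275 kcal/day.
Target intake = 3305.375 − 275 = 3030.375 kcal/day.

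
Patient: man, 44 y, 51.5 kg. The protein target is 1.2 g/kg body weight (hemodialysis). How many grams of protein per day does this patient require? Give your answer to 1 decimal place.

61.8 g/day

Protein = 1.2 g/kg × 51.5 kg = 61.8 g/day.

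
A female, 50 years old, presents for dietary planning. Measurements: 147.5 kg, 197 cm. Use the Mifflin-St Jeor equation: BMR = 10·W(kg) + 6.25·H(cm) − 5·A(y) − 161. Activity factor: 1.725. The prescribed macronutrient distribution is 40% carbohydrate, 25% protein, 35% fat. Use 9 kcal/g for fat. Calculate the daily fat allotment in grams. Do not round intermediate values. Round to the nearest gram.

Mifflin-St Jeor (female): BMR = 10(147.5) + 6.25(197) − 5(50) − 161 = 1475 + 1231.25 − 250 − 161 = 2295.25 kcal/day.
TEE = 2295.25 × 1.725 = 3959.3063 kcal/day.
Fat energy = 35% × 3959.3063 = 1385.7572 kcal.
Fat = 1385.7572 ÷ 9 kcal/g = 153.973 g.

154 g/day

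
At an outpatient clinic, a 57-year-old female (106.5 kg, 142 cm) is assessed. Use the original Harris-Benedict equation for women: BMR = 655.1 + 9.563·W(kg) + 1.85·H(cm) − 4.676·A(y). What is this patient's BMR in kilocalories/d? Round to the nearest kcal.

1670 kilocalories/d

Harris-Benedict: BMR = 655.1 + 9.563(106.5) + 1.85(142) − 4.676(57) = 1669.7275 kcal/day.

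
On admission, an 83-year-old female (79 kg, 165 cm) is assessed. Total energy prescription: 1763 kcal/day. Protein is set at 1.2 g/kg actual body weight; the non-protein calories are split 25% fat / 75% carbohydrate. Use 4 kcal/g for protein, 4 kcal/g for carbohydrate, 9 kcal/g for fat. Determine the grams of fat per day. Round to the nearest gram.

Protein = 1.2 × 79 = 94.8 g → 94.8 × 4 = 379.2 kcal.
Non-protein calories = 1763 − 379.2 = 1383.8 kcal.
Fat: 25% × 1383.8 = 345.95 kcal; carbohydrate: 1037.85 kcal.
Fat: 345.95 kcal ÷ 9 kcal/g = 38.4389 g.

38 g/day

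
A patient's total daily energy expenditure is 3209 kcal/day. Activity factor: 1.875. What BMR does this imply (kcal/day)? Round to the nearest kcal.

BMR = TEE ÷ activity factor = 3209 ÷ 1.875 = 1711.4667 kcal/day.

1711 kcal/day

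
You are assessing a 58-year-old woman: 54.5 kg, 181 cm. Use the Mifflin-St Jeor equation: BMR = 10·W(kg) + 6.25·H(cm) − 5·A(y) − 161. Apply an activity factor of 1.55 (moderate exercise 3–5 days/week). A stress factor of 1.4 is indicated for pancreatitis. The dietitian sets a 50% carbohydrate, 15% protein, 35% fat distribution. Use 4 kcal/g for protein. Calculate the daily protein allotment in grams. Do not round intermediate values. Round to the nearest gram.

100 g/day

Mifflin-St Jeor (female): BMR = 10(54.5) + 6.25(181) − 5(58) − 161 = 545 + 1131.25 − 290 − 161 = 1225.25 kcal/day.
TEE = 1225.25 × 1.55 = 1899.1375 kcal/day.
With stress factor 1.4: 1899.1375 × 1.4 = 2658.7925 kcal/day.
Protein energy = 15% × 2658.7925 = 398.8189 kcal.
Protein = 398.8189 ÷ 4 kcal/g = 99.7047 g.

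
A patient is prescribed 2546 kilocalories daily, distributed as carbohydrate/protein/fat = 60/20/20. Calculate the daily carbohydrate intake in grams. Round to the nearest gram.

Carbohydrate energy = 60% × 2546 = 1527.6 kcal.
At 4 kcal/g: 1527.6 ÷ 4 = 381.9 g.

382 g/day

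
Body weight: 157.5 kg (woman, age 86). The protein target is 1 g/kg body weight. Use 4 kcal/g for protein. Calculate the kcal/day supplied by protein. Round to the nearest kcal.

630 kcal/day

Protein = 1 g/kg × 157.5 kg = 157.5 g/day.
Protein energy = 157.5 g × 4 kcal/g = 630 kcal/day.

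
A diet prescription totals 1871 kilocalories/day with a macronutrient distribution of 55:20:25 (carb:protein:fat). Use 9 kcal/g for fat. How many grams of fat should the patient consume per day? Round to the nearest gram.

Fat energy = 25% × 1871 = 467.75 kcal.
At 9 kcal/g: 467.75 ÷ 9 = 51.9722 g.

52 g/day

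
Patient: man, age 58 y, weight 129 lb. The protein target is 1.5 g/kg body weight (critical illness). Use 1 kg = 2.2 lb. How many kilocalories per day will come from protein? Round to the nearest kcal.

352 kcal/day

Weight in kg = 129 ÷ 2.2 = 58.6364 kg.
Protein = 1.5 g/kg × 58.6364 kg = 87.9545 g/day.
Protein energy = 87.9545 g × 4 kcal/g = 351.8182 kcal/day.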